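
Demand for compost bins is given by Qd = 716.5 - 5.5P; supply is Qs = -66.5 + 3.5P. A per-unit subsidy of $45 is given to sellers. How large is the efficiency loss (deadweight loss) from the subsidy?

Deadweight loss = $2165.625

Pre-subsidy: 716.5 - 5.5P = -66.5 + 3.5P gives P* = 87, Q* = 238.
With the subsidy, sellers receive Ps = Pb + 45 for each unit, where Pb is the price buyers pay.
Supply in terms of Pb becomes Qs = -66.5 + 3.5(Pb + 45) = 91 + 3.5Pb. Setting this equal to demand: 716.5 - 5.5Pb = 91 + 3.5Pb, so Pb = 69.5.
Sellers receive Ps = 69.5 + 45 = 114.5; Q' = 716.5 − 5.5·69.5 = 334.25.
The subsidy expands output by 334.25 − 238 = 96.25 past the efficient level; on those units the gap between marginal cost and willingness to pay runs from 0 up to 45.
DWL = ½ × 45 × 96.25 = 2165.625.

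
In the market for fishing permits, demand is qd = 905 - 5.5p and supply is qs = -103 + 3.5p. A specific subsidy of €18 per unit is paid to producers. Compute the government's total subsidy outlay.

Pre-subsidy: 905 - 5.5p = -103 + 3.5p gives p* = 112, q* = 289.
With the subsidy, sellers receive ps = pb + 18 for each unit, where pb is the price buyers pay.
Supply in terms of pb becomes qs = -103 + 3.5(pb + 18) = -40 + 3.5pb. Setting this equal to demand: 905 - 5.5pb = -40 + 3.5pb, so pb = 105.
Sellers receive ps = 105 + 18 = 123; q' = 905 − 5.5·105 = 327.5.
Government outlay = subsidy × quantity = 18 × 327.5 = 5895.

Government cost = €5895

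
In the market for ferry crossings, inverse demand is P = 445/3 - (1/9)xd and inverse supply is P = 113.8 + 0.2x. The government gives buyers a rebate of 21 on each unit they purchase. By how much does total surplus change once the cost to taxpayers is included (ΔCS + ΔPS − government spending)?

Pre-subsidy: 445/3 - (1/9)x = 113.8 + 0.2x gives x* = 111 and P* = 136.
With the rebate, buyers effectively pay Pb = Ps − 21, where Ps is the price sellers receive.
On the curves, Pb = 445/3 - (1/9)x and Ps = 113.8 + 0.2x; the wedge Ps − Pb = 21 gives 113.8 + 0.2x − (445/3 - (1/9)x) = 21, so x' = 178.5.
Then Pb = 445/3 − (1/9)·178.5 = 128.5 and Ps = 113.8 + 0.2·178.5 = 149.5.
ΔCS = ½(111 + 178.5)(136 − 128.5) = 1085.625; ΔPS = ½(111 + 178.5)(149.5 − 136) = 1954.125.
Government spending = 21 × 178.5 = 3748.5.
Net change = 1085.625 + 1954.125 − 3748.5 = -708.75. The loss equals the DWL triangle ½·21·67.5.

Net change in total surplus = -708.75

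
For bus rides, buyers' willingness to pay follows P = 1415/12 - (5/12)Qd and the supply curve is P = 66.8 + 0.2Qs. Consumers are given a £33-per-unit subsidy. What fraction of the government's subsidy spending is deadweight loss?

Pre-subsidy: 1415/12 - (5/12)Q = 66.8 + 0.2Q gives Q* = 3067/37 and P* = 3085/37.
With the rebate, buyers effectively pay Pb = Ps − 33, where Ps is the price sellers receive.
On the curves, Pb = 1415/12 - (5/12)Q and Ps = 66.8 + 0.2Q; the wedge Ps − Pb = 33 gives 66.8 + 0.2Q − (1415/12 - (5/12)Q) = 33, so Q' = 5047/37.
Then Pb = 1415/12 − (5/12)·(5047/37) = 2260/37 and Ps = 66.8 + 0.2·(5047/37) = 3481/37.
ΔCS = ½(3067/37 + 5047/37)(3085/37 − 2260/37) = 3347025/1369; ΔPS = ½(3067/37 + 5047/37)(3481/37 − 3085/37) = 1606572/1369.
Government spending = 33 × 5047/37 = 166551/37.
DWL = ½ × 33 × (5047/37 − 3067/37) = 32670/37; fraction = (32670/37) / (166551/37) = 990/5047.

DWL / government spending = 990/5047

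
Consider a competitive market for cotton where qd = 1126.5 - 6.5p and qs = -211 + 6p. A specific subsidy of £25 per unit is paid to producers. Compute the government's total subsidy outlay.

Pre-subsidy: 1126.5 - 6.5p = -211 + 6p gives p* = 107, q* = 431.
With the subsidy, sellers receive ps = pb + 25 for each unit, where pb is the price buyers pay.
Supply in terms of pb becomes qs = -211 + 6(pb + 25) = -61 + 6pb. Setting this equal to demand: 1126.5 - 6.5pb = -61 + 6pb, so pb = 95.
Sellers receive ps = 95 + 25 = 120; q' = 1126.5 − 6.5·95 = 509.
Government outlay = subsidy × quantity = 25 × 509 = 12725.

Government cost = £12725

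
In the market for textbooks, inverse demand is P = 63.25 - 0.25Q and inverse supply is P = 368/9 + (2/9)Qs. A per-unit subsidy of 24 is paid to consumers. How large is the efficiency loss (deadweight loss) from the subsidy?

Deadweight loss = 10368/17

Pre-subsidy: 63.25 - 0.25Q = 368/9 + (2/9)Q gives Q* = 805/17 and P* = 874/17.
With the rebate, buyers effectively pay Pb = Ps − 24, where Ps is the price sellers receive.
On the curves, Pb = 63.25 - 0.25Q and Ps = 368/9 + (2/9)Q; the wedge Ps − Pb = 24 gives 368/9 + (2/9)Q − (63.25 - 0.25Q) = 24, so Q' = 1669/17.
Then Pb = 63.25 − 0.25·(1669/17) = 658/17 and Ps = 368/9 + (2/9)·(1669/17) = 1066/17.
The subsidy expands output by 1669/17 − 805/17 = 864/17 past the efficient level; on those units the gap between marginal cost and willingness to pay runs from 0 up to 24.
DWL = ½ × 24 × 864/17 = 10368/17.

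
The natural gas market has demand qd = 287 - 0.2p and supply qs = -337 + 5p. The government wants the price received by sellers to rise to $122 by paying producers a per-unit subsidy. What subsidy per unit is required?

At a seller price of 122, quantity supplied is -337 + 5·122 = 273.
Buyers absorb 273 only when they pay pb with 287 − 0.2·pb = 273, i.e. pb = 70.
s = ps − pb = 122 − 70 = 52.

Required subsidy s = $52 per unit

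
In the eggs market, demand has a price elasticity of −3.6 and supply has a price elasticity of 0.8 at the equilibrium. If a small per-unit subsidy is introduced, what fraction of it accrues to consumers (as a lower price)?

Consumer share = 2/11

For a small subsidy around the equilibrium, the benefit split depends on the relative slopes, which at a point are proportional to the elasticities.
Buyer share = εs/(εs + |εd|) = 0.8/(0.8 + 3.6) = 2/11; seller share = |εd|/(εs + |εd|) = 9/11.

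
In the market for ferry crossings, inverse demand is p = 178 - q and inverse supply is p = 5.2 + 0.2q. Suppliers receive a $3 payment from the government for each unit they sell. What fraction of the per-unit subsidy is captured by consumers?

Pre-subsidy: 178 - q = 5.2 + 0.2q gives q* = 144 and p* = 34.
With the subsidy, sellers receive ps = pb + 3 for each unit, where pb is the price buyers pay.
On the curves, pb = 178 - q and ps = 5.2 + 0.2q; the wedge ps − pb = 3 gives 5.2 + 0.2q − (178 - q) = 3, so q' = 146.5.
Then pb = 178 − 1·146.5 = 31.5 and ps = 5.2 + 0.2·146.5 = 34.5.
Buyers' price falls by p* − pb = 34 − 31.5 = 2.5; sellers' price rises by ps − p* = 34.5 − 34 = 0.5.
So consumers capture 2.5/3 = 5/6 of each unit of subsidy.

Consumer share = 5/6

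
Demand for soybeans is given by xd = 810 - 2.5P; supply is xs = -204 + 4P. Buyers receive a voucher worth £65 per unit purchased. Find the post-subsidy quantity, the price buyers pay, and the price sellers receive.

Pre-subsidy: 810 - 2.5P = -204 + 4P gives P* = 156, x* = 420.
With the rebate, buyers effectively pay Pb = Ps − 65, where Ps is the price sellers receive.
Demand in terms of Ps becomes xd = 810 − 2.5(Ps − 65) = 972.5 - 2.5Ps. Setting this equal to supply: 972.5 - 2.5Ps = -204 + 4Ps, so Ps = 181.
Buyers pay Pb = 181 − 65 = 116; x' = -204 + 4·181 = 520.

x' = 520; buyers pay £116; sellers receive £181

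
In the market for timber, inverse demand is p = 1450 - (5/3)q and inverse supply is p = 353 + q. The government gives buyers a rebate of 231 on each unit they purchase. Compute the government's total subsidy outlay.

Government cost = 115038

Pre-subsidy: 1450 - (5/3)q = 353 + q gives q* = 411.375 and p* = 764.375.
With the rebate, buyers effectively pay pb = ps − 231, where ps is the price sellers receive.
On the curves, pb = 1450 - (5/3)q and ps = 353 + q; the wedge ps − pb = 231 gives 353 + q − (1450 - (5/3)q) = 231, so q' = 498.
Then pb = 1450 − (5/3)·498 = 620 and ps = 353 + 1·498 = 851.
Government outlay = subsidy × quantity = 231 × 498 = 115038.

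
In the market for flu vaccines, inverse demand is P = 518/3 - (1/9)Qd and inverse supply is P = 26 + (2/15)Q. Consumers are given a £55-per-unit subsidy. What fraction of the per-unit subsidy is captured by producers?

Pre-subsidy: 518/3 - (1/9)Q = 26 + (2/15)Q gives Q* = 600 and P* = 106.
With the rebate, buyers effectively pay Pb = Ps − 55, where Ps is the price sellers receive.
On the curves, Pb = 518/3 - (1/9)Q and Ps = 26 + (2/15)Q; the wedge Ps − Pb = 55 gives 26 + (2/15)Q − (518/3 - (1/9)Q) = 55, so Q' = 825.
Then Pb = 518/3 − (1/9)·825 = 81 and Ps = 26 + (2/15)·825 = 136.
Buyers' price falls by P* − Pb = 106 − 81 = 25; sellers' price rises by Ps − P* = 136 − 106 = 30.
So producers capture 30/55 = 6/11 of each unit of subsidy.

Producer share = 6/11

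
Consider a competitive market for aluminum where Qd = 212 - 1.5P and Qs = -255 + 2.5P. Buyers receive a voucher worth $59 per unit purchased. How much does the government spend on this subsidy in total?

Pre-subsidy: 212 - 1.5P = -255 + 2.5P gives P* = 116.75, Q* = 36.875.
With the rebate, buyers effectively pay Pb = Ps − 59, where Ps is the price sellers receive.
Demand in terms of Ps becomes Qd = 212 − 1.5(Ps − 59) = 300.5 - 1.5Ps. Setting this equal to supply: 300.5 - 1.5Ps = -255 + 2.5Ps, so Ps = 138.875.
Buyers pay Pb = 138.875 − 59 = 79.875; Q' = -255 + 2.5·138.875 = 92.1875.
Government outlay = subsidy × quantity = 59 × 92.1875 = 5439.0625.

Government cost = $5439.0625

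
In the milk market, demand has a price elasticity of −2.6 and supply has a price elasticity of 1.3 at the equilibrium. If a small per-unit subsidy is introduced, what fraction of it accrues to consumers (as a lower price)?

For a small subsidy around the equilibrium, the benefit split depends on the relative slopes, which at a point are proportional to the elasticities.
Buyer share = εs/(εs + |εd|) = 1.3/(1.3 + 2.6) = 1/3; seller share = |εd|/(εs + |εd|) = 2/3.

Consumer share = 1/3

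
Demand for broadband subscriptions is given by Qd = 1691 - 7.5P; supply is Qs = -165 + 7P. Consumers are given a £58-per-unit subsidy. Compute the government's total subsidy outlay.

Pre-subsidy: 1691 - 7.5P = -165 + 7P gives P* = 128, Q* = 731.
With the rebate, buyers effectively pay Pb = Ps − 58, where Ps is the price sellers receive.
Demand in terms of Ps becomes Qd = 1691 − 7.5(Ps − 58) = 2126 - 7.5Ps. Setting this equal to supply: 2126 - 7.5Ps = -165 + 7Ps, so Ps = 158.
Buyers pay Pb = 158 − 58 = 100; Q' = -165 + 7·158 = 941.
Government outlay = subsidy × quantity = 58 × 941 = 54578.

Government cost = £54578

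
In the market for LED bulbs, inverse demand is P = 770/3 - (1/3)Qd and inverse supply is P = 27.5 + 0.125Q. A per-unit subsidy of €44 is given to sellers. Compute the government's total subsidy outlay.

Pre-subsidy: 770/3 - (1/3)Q = 27.5 + 0.125Q gives Q* = 500 and P* = 90.
With the subsidy, sellers receive Ps = Pb + 44 for each unit, where Pb is the price buyers pay.
On the curves, Pb = 770/3 - (1/3)Q and Ps = 27.5 + 0.125Q; the wedge Ps − Pb = 44 gives 27.5 + 0.125Q − (770/3 - (1/3)Q) = 44, so Q' = 596.
Then Pb = 770/3 − (1/3)·596 = 58 and Ps = 27.5 + 0.125·596 = 102.
Government outlay = subsidy × quantity = 44 × 596 = 26224.

Government cost = €26224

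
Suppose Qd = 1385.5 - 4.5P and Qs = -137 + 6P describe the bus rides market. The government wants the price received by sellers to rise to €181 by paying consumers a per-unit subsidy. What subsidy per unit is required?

At a seller price of 181, quantity supplied is -137 + 6·181 = 949.
Buyers absorb 949 only when they pay Pb with 1385.5 − 4.5·Pb = 949, i.e. Pb = 97.
s = Ps − Pb = 181 − 97 = 84.

Required subsidy s = €84 per unit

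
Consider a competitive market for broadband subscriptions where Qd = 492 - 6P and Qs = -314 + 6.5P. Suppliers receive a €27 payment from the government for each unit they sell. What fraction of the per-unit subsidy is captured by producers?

Producer share = 0.48

Pre-subsidy: 492 - 6P = -314 + 6.5P gives P* = 64.48, Q* = 105.12.
With the subsidy, sellers receive Ps = Pb + 27 for each unit, where Pb is the price buyers pay.
Supply in terms of Pb becomes Qs = -314 + 6.5(Pb + 27) = -138.5 + 6.5Pb. Setting this equal to demand: 492 - 6Pb = -138.5 + 6.5Pb, so Pb = 50.44.
Sellers receive Ps = 50.44 + 27 = 77.44; Q' = 492 − 6·50.44 = 189.36.
Buyers' price falls by P* − Pb = 64.48 − 50.44 = 14.04; sellers' price rises by Ps − P* = 77.44 − 64.48 = 12.96.
So producers capture 12.96/27 = 0.48 of each unit of subsidy.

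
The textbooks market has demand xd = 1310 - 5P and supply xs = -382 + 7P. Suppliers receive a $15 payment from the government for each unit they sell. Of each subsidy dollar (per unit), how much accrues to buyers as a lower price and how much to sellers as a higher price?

Buyers gain $8.75 per unit; sellers gain $6.25 per unit

Pre-subsidy: 1310 - 5P = -382 + 7P gives P* = 141, x* = 605.
With the subsidy, sellers receive Ps = Pb + 15 for each unit, where Pb is the price buyers pay.
Supply in terms of Pb becomes xs = -382 + 7(Pb + 15) = -277 + 7Pb. Setting this equal to demand: 1310 - 5Pb = -277 + 7Pb, so Pb = 132.25.
Sellers receive Ps = 132.25 + 15 = 147.25; x' = 1310 − 5·132.25 = 648.75.
Buyers' price falls by P* − Pb = 141 − 132.25 = 8.75; sellers' price rises by Ps − P* = 147.25 − 141 = 6.25.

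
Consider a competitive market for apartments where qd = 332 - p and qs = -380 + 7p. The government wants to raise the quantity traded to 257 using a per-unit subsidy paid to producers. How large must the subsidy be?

Required subsidy s = 16 per unit

At q = 257, invert demand for the buyer price: pb = (332 − 257)/1 = 75; invert supply for the seller price: ps = (257 − (-380))/7 = 91.
The subsidy must fill the gap: s = ps − pb = 91 − 75 = 16.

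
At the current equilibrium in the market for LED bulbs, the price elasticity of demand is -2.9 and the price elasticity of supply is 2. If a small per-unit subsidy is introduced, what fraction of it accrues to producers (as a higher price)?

For a small subsidy around the equilibrium, the benefit split depends on the relative slopes, which at a point are proportional to the elasticities.
Buyer share = εs/(εs + |εd|) = 2/(2 + 2.9) = 20/49; seller share = |εd|/(εs + |εd|) = 29/49.
So producers capture 29/49 of the subsidy.

Producer share = 29/49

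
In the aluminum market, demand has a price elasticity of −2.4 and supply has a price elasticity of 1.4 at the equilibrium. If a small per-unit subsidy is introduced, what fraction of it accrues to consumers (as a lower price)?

For a small subsidy around the equilibrium, the benefit split depends on the relative slopes, which at a point are proportional to the elasticities.
Buyer share = εs/(εs + |εd|) = 1.4/(1.4 + 2.4) = 7/19; seller share = |εd|/(εs + |εd|) = 12/19.

Consumer share = 7/19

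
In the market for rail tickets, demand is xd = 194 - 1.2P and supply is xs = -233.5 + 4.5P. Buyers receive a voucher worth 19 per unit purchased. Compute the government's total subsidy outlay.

Government cost = 2318

Pre-subsidy: 194 - 1.2P = -233.5 + 4.5P gives P* = 75, x* = 104.
With the rebate, buyers effectively pay Pb = Ps − 19, where Ps is the price sellers receive.
Demand in terms of Ps becomes xd = 194 − 1.2(Ps − 19) = 216.8 - 1.2Ps. Setting this equal to supply: 216.8 - 1.2Ps = -233.5 + 4.5Ps, so Ps = 79.
Buyers pay Pb = 79 − 19 = 60; x' = -233.5 + 4.5·79 = 122.
Government outlay = subsidy × quantity = 19 × 122 = 2318.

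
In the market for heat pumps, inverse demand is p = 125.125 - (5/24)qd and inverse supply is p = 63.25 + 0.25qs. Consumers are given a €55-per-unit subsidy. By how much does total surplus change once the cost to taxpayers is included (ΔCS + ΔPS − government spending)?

Net change in total surplus = -€3300

Pre-subsidy: 125.125 - (5/24)q = 63.25 + 0.25q gives q* = 135 and p* = 97.
With the rebate, buyers effectively pay pb = ps − 55, where ps is the price sellers receive.
On the curves, pb = 125.125 - (5/24)q and ps = 63.25 + 0.25q; the wedge ps − pb = 55 gives 63.25 + 0.25q − (125.125 - (5/24)q) = 55, so q' = 255.
Then pb = 125.125 − (5/24)·255 = 72 and ps = 63.25 + 0.25·255 = 127.
ΔCS = ½(135 + 255)(97 − 72) = 4875; ΔPS = ½(135 + 255)(127 − 97) = 5850.
Government spending = 55 × 255 = 14025.
Net change = 4875 + 5850 − 14025 = -3300. The loss equals the DWL triangle ½·55·120.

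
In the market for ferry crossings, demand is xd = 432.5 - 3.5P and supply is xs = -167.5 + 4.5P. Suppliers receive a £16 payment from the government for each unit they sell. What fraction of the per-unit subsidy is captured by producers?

Pre-subsidy: 432.5 - 3.5P = -167.5 + 4.5P gives P* = 75, x* = 170.
With the subsidy, sellers receive Ps = Pb + 16 for each unit, where Pb is the price buyers pay.
Supply in terms of Pb becomes xs = -167.5 + 4.5(Pb + 16) = -95.5 + 4.5Pb. Setting this equal to demand: 432.5 - 3.5Pb = -95.5 + 4.5Pb, so Pb = 66.
Sellers receive Ps = 66 + 16 = 82; x' = 432.5 − 3.5·66 = 201.5.
Buyers' price falls by P* − Pb = 75 − 66 = 9; sellers' price rises by Ps − P* = 82 − 75 = 7.
So producers capture 7/16 = 0.4375 of each unit of subsidy.

Producer share = 0.4375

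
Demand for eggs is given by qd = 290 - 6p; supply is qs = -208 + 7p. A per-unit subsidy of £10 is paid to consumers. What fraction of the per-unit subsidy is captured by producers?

Pre-subsidy: 290 - 6p = -208 + 7p gives p* = 498/13, q* = 782/13.
With the rebate, buyers effectively pay pb = ps − 10, where ps is the price sellers receive.
Demand in terms of ps becomes qd = 290 − 6(ps − 10) = 350 - 6ps. Setting this equal to supply: 350 - 6ps = -208 + 7ps, so ps = 558/13.
Buyers pay pb = 558/13 − 10 = 428/13; q' = -208 + 7·(558/13) = 1202/13.
Buyers' price falls by p* − pb = 498/13 − 428/13 = 70/13; sellers' price rises by ps − p* = 558/13 − 498/13 = 60/13.
So producers capture (60/13)/10 = 6/13 of each unit of subsidy.

Producer share = 6/13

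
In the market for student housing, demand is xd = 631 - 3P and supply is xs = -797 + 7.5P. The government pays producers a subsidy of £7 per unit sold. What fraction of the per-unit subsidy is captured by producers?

Producer share = 2/7

Pre-subsidy: 631 - 3P = -797 + 7.5P gives P* = 136, x* = 223.
With the subsidy, sellers receive Ps = Pb + 7 for each unit, where Pb is the price buyers pay.
Supply in terms of Pb becomes xs = -797 + 7.5(Pb + 7) = -744.5 + 7.5Pb. Setting this equal to demand: 631 - 3Pb = -744.5 + 7.5Pb, so Pb = 131.
Sellers receive Ps = 131 + 7 = 138; x' = 631 − 3·131 = 238.
Buyers' price falls by P* − Pb = 136 − 131 = 5; sellers' price rises by Ps − P* = 138 − 136 = 2.
So producers capture 2/7 = 2/7 of each unit of subsidy.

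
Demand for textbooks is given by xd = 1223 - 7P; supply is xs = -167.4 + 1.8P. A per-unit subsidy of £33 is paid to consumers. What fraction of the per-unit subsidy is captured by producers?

Pre-subsidy: 1223 - 7P = -167.4 + 1.8P gives P* = 158, x* = 117.
With the rebate, buyers effectively pay Pb = Ps − 33, where Ps is the price sellers receive.
Demand in terms of Ps becomes xd = 1223 − 7(Ps − 33) = 1454 - 7Ps. Setting this equal to supply: 1454 - 7Ps = -167.4 + 1.8Ps, so Ps = 184.25.
Buyers pay Pb = 184.25 − 33 = 151.25; x' = -167.4 + 1.8·184.25 = 164.25.
Buyers' price falls by P* − Pb = 158 − 151.25 = 6.75; sellers' price rises by Ps − P* = 184.25 − 158 = 26.25.
So producers capture 26.25/33 = 35/44 of each unit of subsidy.

Producer share = 35/44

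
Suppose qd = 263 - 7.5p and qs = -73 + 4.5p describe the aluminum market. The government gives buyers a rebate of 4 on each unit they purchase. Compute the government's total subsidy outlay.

Government cost = 257

Pre-subsidy: 263 - 7.5p = -73 + 4.5p gives p* = 28, q* = 53.
With the rebate, buyers effectively pay pb = ps − 4, where ps is the price sellers receive.
Demand in terms of ps becomes qd = 263 − 7.5(ps − 4) = 293 - 7.5ps. Setting this equal to supply: 293 - 7.5ps = -73 + 4.5ps, so ps = 30.5.
Buyers pay pb = 30.5 − 4 = 26.5; q' = -73 + 4.5·30.5 = 64.25.
Government outlay = subsidy × quantity = 4 × 64.25 = 257.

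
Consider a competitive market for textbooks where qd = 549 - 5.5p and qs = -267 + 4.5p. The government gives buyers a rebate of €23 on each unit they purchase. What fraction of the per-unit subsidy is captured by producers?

Producer share = 0.55

Pre-subsidy: 549 - 5.5p = -267 + 4.5p gives p* = 81.6, q* = 100.2.
With the rebate, buyers effectively pay pb = ps − 23, where ps is the price sellers receive.
Demand in terms of ps becomes qd = 549 − 5.5(ps − 23) = 675.5 - 5.5ps. Setting this equal to supply: 675.5 - 5.5ps = -267 + 4.5ps, so ps = 94.25.
Buyers pay pb = 94.25 − 23 = 71.25; q' = -267 + 4.5·94.25 = 157.125.
Buyers' price falls by p* − pb = 81.6 − 71.25 = 10.35; sellers' price rises by ps − p* = 94.25 − 81.6 = 12.65.
So producers capture 12.65/23 = 0.55 of each unit of subsidy.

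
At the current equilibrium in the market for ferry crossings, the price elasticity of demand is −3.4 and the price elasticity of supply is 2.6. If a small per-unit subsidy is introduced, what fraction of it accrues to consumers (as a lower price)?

For a small subsidy around the equilibrium, the benefit split depends on the relative slopes, which at a point are proportional to the elasticities.
Buyer share = εs/(εs + |εd|) = 2.6/(2.6 + 3.4) = 13/30; seller share = |εd|/(εs + |εd|) = 17/30.

Consumer share = 13/30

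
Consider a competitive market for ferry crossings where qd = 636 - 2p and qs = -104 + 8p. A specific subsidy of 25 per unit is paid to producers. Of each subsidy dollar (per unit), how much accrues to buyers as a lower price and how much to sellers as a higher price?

Pre-subsidy: 636 - 2p = -104 + 8p gives p* = 74, q* = 488.
With the subsidy, sellers receive ps = pb + 25 for each unit, where pb is the price buyers pay.
Supply in terms of pb becomes qs = -104 + 8(pb + 25) = 96 + 8pb. Setting this equal to demand: 636 - 2pb = 96 + 8pb, so pb = 54.
Sellers receive ps = 54 + 25 = 79; q' = 636 − 2·54 = 528.
Buyers' price falls by p* − pb = 74 − 54 = 20; sellers' price rises by ps − p* = 79 − 74 = 5.

Buyers gain 20 per unit; sellers gain 5 per unit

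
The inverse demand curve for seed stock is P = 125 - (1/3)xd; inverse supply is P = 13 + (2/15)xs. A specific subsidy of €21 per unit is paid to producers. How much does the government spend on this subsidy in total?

Pre-subsidy: 125 - (1/3)x = 13 + (2/15)x gives x* = 240 and P* = 45.
With the subsidy, sellers receive Ps = Pb + 21 for each unit, where Pb is the price buyers pay.
On the curves, Pb = 125 - (1/3)x and Ps = 13 + (2/15)x; the wedge Ps − Pb = 21 gives 13 + (2/15)x − (125 - (1/3)x) = 21, so x' = 285.
Then Pb = 125 − (1/3)·285 = 30 and Ps = 13 + (2/15)·285 = 51.
Government outlay = subsidy × quantity = 21 × 285 = 5985.

Government cost = €5985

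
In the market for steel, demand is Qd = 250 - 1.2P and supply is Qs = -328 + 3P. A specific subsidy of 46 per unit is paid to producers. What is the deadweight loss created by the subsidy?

Deadweight loss = 6348/7

Pre-subsidy: 250 - 1.2P = -328 + 3P gives P* = 2890/21, Q* = 594/7.
With the subsidy, sellers receive Ps = Pb + 46 for each unit, where Pb is the price buyers pay.
Supply in terms of Pb becomes Qs = -328 + 3(Pb + 46) = -190 + 3Pb. Setting this equal to demand: 250 - 1.2Pb = -190 + 3Pb, so Pb = 2200/21.
Sellers receive Ps = 2200/21 + 46 = 3166/21; Q' = 250 − 1.2·(2200/21) = 870/7.
The subsidy expands output by 870/7 − 594/7 = 276/7 past the efficient level; on those units the gap between marginal cost and willingness to pay runs from 0 up to 46.
DWL = ½ × 46 × 276/7 = 6348/7.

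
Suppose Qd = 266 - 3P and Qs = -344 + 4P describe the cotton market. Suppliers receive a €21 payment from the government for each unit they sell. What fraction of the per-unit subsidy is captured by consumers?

Consumer share = 4/7

Pre-subsidy: 266 - 3P = -344 + 4P gives P* = 610/7, Q* = 32/7.
With the subsidy, sellers receive Ps = Pb + 21 for each unit, where Pb is the price buyers pay.
Supply in terms of Pb becomes Qs = -344 + 4(Pb + 21) = -260 + 4Pb. Setting this equal to demand: 266 - 3Pb = -260 + 4Pb, so Pb = 526/7.
Sellers receive Ps = 526/7 + 21 = 673/7; Q' = 266 − 3·(526/7) = 284/7.
Buyers' price falls by P* − Pb = 610/7 − 526/7 = 12; sellers' price rises by Ps − P* = 673/7 − 610/7 = 9.
So consumers capture 12/21 = 4/7 of each unit of subsidy.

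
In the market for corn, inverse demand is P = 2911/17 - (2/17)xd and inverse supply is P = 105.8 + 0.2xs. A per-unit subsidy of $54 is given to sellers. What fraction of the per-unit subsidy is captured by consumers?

Consumer share = 10/27

Pre-subsidy: 2911/17 - (2/17)x = 105.8 + 0.2x gives x* = 206 and P* = 147.
With the subsidy, sellers receive Ps = Pb + 54 for each unit, where Pb is the price buyers pay.
On the curves, Pb = 2911/17 - (2/17)x and Ps = 105.8 + 0.2x; the wedge Ps − Pb = 54 gives 105.8 + 0.2x − (2911/17 - (2/17)x) = 54, so x' = 376.
Then Pb = 2911/17 − (2/17)·376 = 127 and Ps = 105.8 + 0.2·376 = 181.
Buyers' price falls by P* − Pb = 147 − 127 = 20; sellers' price rises by Ps − P* = 181 − 147 = 34.
So consumers capture 20/54 = 10/27 of each unit of subsidy.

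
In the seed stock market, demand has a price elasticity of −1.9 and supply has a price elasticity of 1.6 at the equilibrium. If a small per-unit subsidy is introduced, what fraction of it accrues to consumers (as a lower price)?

Consumer share = 16/35

For a small subsidy around the equilibrium, the benefit split depends on the relative slopes, which at a point are proportional to the elasticities.
Buyer share = εs/(εs + |εd|) = 1.6/(1.6 + 1.9) = 16/35; seller share = |εd|/(εs + |εd|) = 19/35.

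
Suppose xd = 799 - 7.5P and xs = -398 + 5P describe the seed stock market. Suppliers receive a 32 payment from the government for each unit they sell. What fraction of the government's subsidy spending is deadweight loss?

Pre-subsidy: 799 - 7.5P = -398 + 5P gives P* = 95.76, x* = 80.8.
With the subsidy, sellers receive Ps = Pb + 32 for each unit, where Pb is the price buyers pay.
Supply in terms of Pb becomes xs = -398 + 5(Pb + 32) = -238 + 5Pb. Setting this equal to demand: 799 - 7.5Pb = -238 + 5Pb, so Pb = 82.96.
Sellers receive Ps = 82.96 + 32 = 114.96; x' = 799 − 7.5·82.96 = 176.8.
ΔCS = ½(80.8 + 176.8)(95.76 − 82.96) = 1648.64; ΔPS = ½(80.8 + 176.8)(114.96 − 95.76) = 2472.96.
Government spending = 32 × 176.8 = 5657.6.
DWL = ½ × 32 × (176.8 − 80.8) = 1536; fraction = 1536 / 5657.6 = 60/221.

DWL / government spending = 60/221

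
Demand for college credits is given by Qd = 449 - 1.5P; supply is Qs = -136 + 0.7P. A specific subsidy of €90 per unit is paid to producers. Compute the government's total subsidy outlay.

Pre-subsidy: 449 - 1.5P = -136 + 0.7P gives P* = 2925/11, Q* = 1103/22.
With the subsidy, sellers receive Ps = Pb + 90 for each unit, where Pb is the price buyers pay.
Supply in terms of Pb becomes Qs = -136 + 0.7(Pb + 90) = -73 + 0.7Pb. Setting this equal to demand: 449 - 1.5Pb = -73 + 0.7Pb, so Pb = 2610/11.
Sellers receive Ps = 2610/11 + 90 = 3600/11; Q' = 449 − 1.5·(2610/11) = 1024/11.
Government outlay = subsidy × quantity = 90 × 1024/11 = 92160/11.

Government cost = 92160/11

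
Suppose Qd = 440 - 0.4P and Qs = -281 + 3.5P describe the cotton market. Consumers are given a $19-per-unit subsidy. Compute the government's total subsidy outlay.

Pre-subsidy: 440 - 0.4P = -281 + 3.5P gives P* = 7210/39, Q* = 14276/39.
With the rebate, buyers effectively pay Pb = Ps − 19, where Ps is the price sellers receive.
Demand in terms of Ps becomes Qd = 440 − 0.4(Ps − 19) = 447.6 - 0.4Ps. Setting this equal to supply: 447.6 - 0.4Ps = -281 + 3.5Ps, so Ps = 7286/39.
Buyers pay Pb = 7286/39 − 19 = 6545/39; Q' = -281 + 3.5·(7286/39) = 14542/39.
Government outlay = subsidy × quantity = 19 × 14542/39 = 276298/39.

Government cost = 276298/39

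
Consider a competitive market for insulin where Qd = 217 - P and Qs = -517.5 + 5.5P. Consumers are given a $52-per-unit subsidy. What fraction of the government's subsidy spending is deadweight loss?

Pre-subsidy: 217 - P = -517.5 + 5.5P gives P* = 113, Q* = 104.
With the rebate, buyers effectively pay Pb = Ps − 52, where Ps is the price sellers receive.
Demand in terms of Ps becomes Qd = 217 − 1(Ps − 52) = 269 - Ps. Setting this equal to supply: 269 - Ps = -517.5 + 5.5Ps, so Ps = 121.
Buyers pay Pb = 121 − 52 = 69; Q' = -517.5 + 5.5·121 = 148.
ΔCS = ½(104 + 148)(113 − 69) = 5544; ΔPS = ½(104 + 148)(121 − 113) = 1008.
Government spending = 52 × 148 = 7696.
DWL = ½ × 52 × (148 − 104) = 1144; fraction = 1144 / 7696 = 11/74.

DWL / government spending = 11/74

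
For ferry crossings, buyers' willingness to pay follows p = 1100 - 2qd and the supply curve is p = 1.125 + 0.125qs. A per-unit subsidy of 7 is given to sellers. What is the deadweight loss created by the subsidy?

Pre-subsidy: 1100 - 2q = 1.125 + 0.125q gives q* = 8791/17 and p* = 1118/17.
With the subsidy, sellers receive ps = pb + 7 for each unit, where pb is the price buyers pay.
On the curves, pb = 1100 - 2q and ps = 1.125 + 0.125q; the wedge ps − pb = 7 gives 1.125 + 0.125q − (1100 - 2q) = 7, so q' = 8847/17.
Then pb = 1100 − 2·(8847/17) = 1006/17 and ps = 1.125 + 0.125·(8847/17) = 1125/17.
The subsidy expands output by 8847/17 − 8791/17 = 56/17 past the efficient level; on those units the gap between marginal cost and willingness to pay runs from 0 up to 7.
DWL = ½ × 7 × 56/17 = 196/17.

Deadweight loss = 196/17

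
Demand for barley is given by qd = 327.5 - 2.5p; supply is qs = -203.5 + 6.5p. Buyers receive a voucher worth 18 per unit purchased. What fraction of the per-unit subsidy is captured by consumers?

Consumer share = 13/18

Pre-subsidy: 327.5 - 2.5p = -203.5 + 6.5p gives p* = 59, q* = 180.
With the rebate, buyers effectively pay pb = ps − 18, where ps is the price sellers receive.
Demand in terms of ps becomes qd = 327.5 − 2.5(ps − 18) = 372.5 - 2.5ps. Setting this equal to supply: 372.5 - 2.5ps = -203.5 + 6.5ps, so ps = 64.
Buyers pay pb = 64 − 18 = 46; q' = -203.5 + 6.5·64 = 212.5.
Buyers' price falls by p* − pb = 59 − 46 = 13; sellers' price rises by ps − p* = 64 − 59 = 5.
So consumers capture 13/18 = 13/18 of each unit of subsidy.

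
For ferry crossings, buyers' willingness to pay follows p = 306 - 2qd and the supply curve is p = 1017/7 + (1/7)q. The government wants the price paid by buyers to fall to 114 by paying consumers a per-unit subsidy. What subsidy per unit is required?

At a buyer price of 114, quantity demanded is 153 − 0.5·114 = 96.
Sellers supply 96 only when they receive ps = 1017/7 + (1/7)·96 = 159.
s = ps − pb = 159 − 114 = 45.

Required subsidy s = 45 per unit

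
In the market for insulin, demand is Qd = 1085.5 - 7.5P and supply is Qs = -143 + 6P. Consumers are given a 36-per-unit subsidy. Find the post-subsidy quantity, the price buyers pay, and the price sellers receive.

Q' = 523; buyers pay 75; sellers receive 111

Pre-subsidy: 1085.5 - 7.5P = -143 + 6P gives P* = 91, Q* = 403.
With the rebate, buyers effectively pay Pb = Ps − 36, where Ps is the price sellers receive.
Demand in terms of Ps becomes Qd = 1085.5 − 7.5(Ps − 36) = 1355.5 - 7.5Ps. Setting this equal to supply: 1355.5 - 7.5Ps = -143 + 6Ps, so Ps = 111.
Buyers pay Pb = 111 − 36 = 75; Q' = -143 + 6·111 = 523.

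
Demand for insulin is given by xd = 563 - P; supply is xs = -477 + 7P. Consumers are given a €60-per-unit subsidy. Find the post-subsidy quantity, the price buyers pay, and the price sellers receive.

Pre-subsidy: 563 - P = -477 + 7P gives P* = 130, x* = 433.
With the rebate, buyers effectively pay Pb = Ps − 60, where Ps is the price sellers receive.
Demand in terms of Ps becomes xd = 563 − 1(Ps − 60) = 623 - Ps. Setting this equal to supply: 623 - Ps = -477 + 7Ps, so Ps = 137.5.
Buyers pay Pb = 137.5 − 60 = 77.5; x' = -477 + 7·137.5 = 485.5.

x' = 485.5; buyers pay €77.5; sellers receive €137.5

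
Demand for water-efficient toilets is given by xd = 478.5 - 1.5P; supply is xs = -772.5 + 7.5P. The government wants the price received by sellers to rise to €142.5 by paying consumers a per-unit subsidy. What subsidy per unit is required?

Required subsidy s = €21 per unit

At a seller price of 142.5, quantity supplied is -772.5 + 7.5·142.5 = 296.25.
Buyers absorb 296.25 only when they pay Pb with 478.5 − 1.5·Pb = 296.25, i.e. Pb = 121.5.
s = Ps − Pb = 142.5 − 121.5 = 21.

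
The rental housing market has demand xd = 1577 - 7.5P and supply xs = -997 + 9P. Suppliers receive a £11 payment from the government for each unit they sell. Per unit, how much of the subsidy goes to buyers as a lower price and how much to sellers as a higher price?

Buyers gain £6 per unit; sellers gain £5 per unit

Pre-subsidy: 1577 - 7.5P = -997 + 9P gives P* = 156, x* = 407.
With the subsidy, sellers receive Ps = Pb + 11 for each unit, where Pb is the price buyers pay.
Supply in terms of Pb becomes xs = -997 + 9(Pb + 11) = -898 + 9Pb. Setting this equal to demand: 1577 - 7.5Pb = -898 + 9Pb, so Pb = 150.
Sellers receive Ps = 150 + 11 = 161; x' = 1577 − 7.5·150 = 452.
Buyers' price falls by P* − Pb = 156 − 150 = 6; sellers' price rises by Ps − P* = 161 − 156 = 5.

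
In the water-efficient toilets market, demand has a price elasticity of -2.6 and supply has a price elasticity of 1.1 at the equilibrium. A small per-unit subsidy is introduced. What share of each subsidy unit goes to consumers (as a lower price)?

Consumer share = 11/37

For a small subsidy around the equilibrium, the benefit split depends on the relative slopes, which at a point are proportional to the elasticities.
Buyer share = εs/(εs + |εd|) = 1.1/(1.1 + 2.6) = 11/37; seller share = |εd|/(εs + |εd|) = 26/37.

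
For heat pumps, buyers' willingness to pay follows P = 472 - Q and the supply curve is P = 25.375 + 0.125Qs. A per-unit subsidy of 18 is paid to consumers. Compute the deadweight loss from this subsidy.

Pre-subsidy: 472 - Q = 25.375 + 0.125Q gives Q* = 397 and P* = 75.
With the rebate, buyers effectively pay Pb = Ps − 18, where Ps is the price sellers receive.
On the curves, Pb = 472 - Q and Ps = 25.375 + 0.125Q; the wedge Ps − Pb = 18 gives 25.375 + 0.125Q − (472 - Q) = 18, so Q' = 413.
Then Pb = 472 − 1·413 = 59 and Ps = 25.375 + 0.125·413 = 77.
The subsidy expands output by 413 − 397 = 16 past the efficient level; on those units the gap between marginal cost and willingness to pay runs from 0 up to 18.
DWL = ½ × 18 × 16 = 144.

Deadweight loss = 144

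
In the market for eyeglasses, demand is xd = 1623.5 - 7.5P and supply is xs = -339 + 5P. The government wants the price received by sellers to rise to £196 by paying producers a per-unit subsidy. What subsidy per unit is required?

At a seller price of 196, quantity supplied is -339 + 5·196 = 641.
Buyers absorb 641 only when they pay Pb with 1623.5 − 7.5·Pb = 641, i.e. Pb = 131.
s = Ps − Pb = 196 − 131 = 65.

Required subsidy s = £65 per unit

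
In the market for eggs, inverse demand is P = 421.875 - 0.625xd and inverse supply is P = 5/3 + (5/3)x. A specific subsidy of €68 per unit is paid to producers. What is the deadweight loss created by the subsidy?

Deadweight loss = 55488/55

Pre-subsidy: 421.875 - 0.625x = 5/3 + (5/3)x gives x* = 2017/11 and P* = 3380/11.
With the subsidy, sellers receive Ps = Pb + 68 for each unit, where Pb is the price buyers pay.
On the curves, Pb = 421.875 - 0.625x and Ps = 5/3 + (5/3)x; the wedge Ps − Pb = 68 gives 5/3 + (5/3)x − (421.875 - 0.625x) = 68, so x' = 11717/55.
Then Pb = 421.875 − 0.625·(11717/55) = 3176/11 and Ps = 5/3 + (5/3)·(11717/55) = 3924/11.
The subsidy expands output by 11717/55 − 2017/11 = 1632/55 past the efficient level; on those units the gap between marginal cost and willingness to pay runs from 0 up to 68.
DWL = ½ × 68 × 1632/55 = 55488/55.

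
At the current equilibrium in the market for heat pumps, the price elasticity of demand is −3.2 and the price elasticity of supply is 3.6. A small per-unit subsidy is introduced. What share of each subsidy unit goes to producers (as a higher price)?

For a small subsidy around the equilibrium, the benefit split depends on the relative slopes, which at a point are proportional to the elasticities.
Buyer share = εs/(εs + |εd|) = 3.6/(3.6 + 3.2) = 9/17; seller share = |εd|/(εs + |εd|) = 8/17.
So producers capture 8/17 of the subsidy.

Producer share = 8/17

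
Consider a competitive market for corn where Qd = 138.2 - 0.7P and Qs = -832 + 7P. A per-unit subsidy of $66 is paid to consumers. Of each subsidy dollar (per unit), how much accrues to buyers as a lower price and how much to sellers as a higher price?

Pre-subsidy: 138.2 - 0.7P = -832 + 7P gives P* = 126, Q* = 50.
With the rebate, buyers effectively pay Pb = Ps − 66, where Ps is the price sellers receive.
Demand in terms of Ps becomes Qd = 138.2 − 0.7(Ps − 66) = 184.4 - 0.7Ps. Setting this equal to supply: 184.4 - 0.7Ps = -832 + 7Ps, so Ps = 132.
Buyers pay Pb = 132 − 66 = 66; Q' = -832 + 7·132 = 92.
Buyers' price falls by P* − Pb = 126 − 66 = 60; sellers' price rises by Ps − P* = 132 − 126 = 6.

Buyers gain $60 per unit; sellers gain $6 per unit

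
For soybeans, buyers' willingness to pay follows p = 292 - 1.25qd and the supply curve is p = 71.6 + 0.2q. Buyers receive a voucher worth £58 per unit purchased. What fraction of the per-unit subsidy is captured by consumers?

Pre-subsidy: 292 - 1.25q = 71.6 + 0.2q gives q* = 152 and p* = 102.
With the rebate, buyers effectively pay pb = ps − 58, where ps is the price sellers receive.
On the curves, pb = 292 - 1.25q and ps = 71.6 + 0.2q; the wedge ps − pb = 58 gives 71.6 + 0.2q − (292 - 1.25q) = 58, so q' = 192.
Then pb = 292 − 1.25·192 = 52 and ps = 71.6 + 0.2·192 = 110.
Buyers' price falls by p* − pb = 102 − 52 = 50; sellers' price rises by ps − p* = 110 − 102 = 8.
So consumers capture 50/58 = 25/29 of each unit of subsidy.

Consumer share = 25/29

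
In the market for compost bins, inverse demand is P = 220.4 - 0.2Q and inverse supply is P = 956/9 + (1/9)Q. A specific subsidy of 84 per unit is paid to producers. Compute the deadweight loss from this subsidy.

Pre-subsidy: 220.4 - 0.2Q = 956/9 + (1/9)Q gives Q* = 367 and P* = 147.
With the subsidy, sellers receive Ps = Pb + 84 for each unit, where Pb is the price buyers pay.
On the curves, Pb = 220.4 - 0.2Q and Ps = 956/9 + (1/9)Q; the wedge Ps − Pb = 84 gives 956/9 + (1/9)Q − (220.4 - 0.2Q) = 84, so Q' = 637.
Then Pb = 220.4 − 0.2·637 = 93 and Ps = 956/9 + (1/9)·637 = 177.
The subsidy expands output by 637 − 367 = 270 past the efficient level; on those units the gap between marginal cost and willingness to pay runs from 0 up to 84.
DWL = ½ × 84 × 270 = 11340.

Deadweight loss = 11340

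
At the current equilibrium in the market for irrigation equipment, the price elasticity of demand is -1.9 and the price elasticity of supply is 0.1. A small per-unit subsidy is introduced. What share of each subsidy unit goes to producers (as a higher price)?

For a small subsidy around the equilibrium, the benefit split depends on the relative slopes, which at a point are proportional to the elasticities.
Buyer share = εs/(εs + |εd|) = 0.1/(0.1 + 1.9) = 0.05; seller share = |εd|/(εs + |εd|) = 0.95.
So producers capture 0.95 of the subsidy.

Producer share = 0.95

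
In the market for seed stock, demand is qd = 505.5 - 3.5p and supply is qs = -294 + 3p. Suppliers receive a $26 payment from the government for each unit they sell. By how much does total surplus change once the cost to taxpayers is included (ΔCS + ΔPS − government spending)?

Net change in total surplus = -$546

Pre-subsidy: 505.5 - 3.5p = -294 + 3p gives p* = 123, q* = 75.
With the subsidy, sellers receive ps = pb + 26 for each unit, where pb is the price buyers pay.
Supply in terms of pb becomes qs = -294 + 3(pb + 26) = -216 + 3pb. Setting this equal to demand: 505.5 - 3.5pb = -216 + 3pb, so pb = 111.
Sellers receive ps = 111 + 26 = 137; q' = 505.5 − 3.5·111 = 117.
ΔCS = ½(75 + 117)(123 − 111) = 1152; ΔPS = ½(75 + 117)(137 − 123) = 1344.
Government spending = 26 × 117 = 3042.
Net change = 1152 + 1344 − 3042 = -546. The loss equals the DWL triangle ½·26·42.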